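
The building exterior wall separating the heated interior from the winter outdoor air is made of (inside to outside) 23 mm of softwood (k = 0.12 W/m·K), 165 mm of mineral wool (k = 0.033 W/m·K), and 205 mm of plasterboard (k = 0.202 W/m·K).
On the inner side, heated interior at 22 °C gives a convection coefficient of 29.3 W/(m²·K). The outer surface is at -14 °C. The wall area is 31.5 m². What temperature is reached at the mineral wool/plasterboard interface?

Treating each layer as a thermal resistance in series:
R_inner film = 1/(h_i·A) = 1/(29.3×31.5) = 0.001083 K/W
R_softwood = L/(kA) = 0.023/(0.12×31.5) = 0.006085 K/W
R_mineral wool = L/(kA) = 0.165/(0.033×31.5) = 0.1587 K/W
R_plasterboard = L/(kA) = 0.205/(0.202×31.5) = 0.03222 K/W
R_total = 0.1981 K/W;  Q = ΔT/R_total = 36/0.1981 = 181.7 W
T_interface = T_inner − Q·ΣR(inner→interface) = 22 − 182×0.1659

T ≈ -8.15 °C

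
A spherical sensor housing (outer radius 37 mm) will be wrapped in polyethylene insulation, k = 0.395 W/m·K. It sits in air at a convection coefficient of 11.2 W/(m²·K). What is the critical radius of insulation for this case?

For a sphere r_cr = 2k/h = 2×0.395/11.2
r_cr = 70.5 mm; since the bare radius (37 mm) is below r_cr, adding a thin layer of insulation will *increase* heat loss.

r_cr ≈ 70.5 mm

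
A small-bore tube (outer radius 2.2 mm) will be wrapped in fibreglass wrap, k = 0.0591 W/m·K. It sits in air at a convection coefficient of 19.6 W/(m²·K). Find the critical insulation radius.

For a cylinder r_cr = k/h = 0.0591/19.6
r_cr = 3.02 mm; since the bare radius (2.2 mm) is below r_cr, adding a thin layer of insulation will *increase* heat loss.

r_cr ≈ 3.02 mm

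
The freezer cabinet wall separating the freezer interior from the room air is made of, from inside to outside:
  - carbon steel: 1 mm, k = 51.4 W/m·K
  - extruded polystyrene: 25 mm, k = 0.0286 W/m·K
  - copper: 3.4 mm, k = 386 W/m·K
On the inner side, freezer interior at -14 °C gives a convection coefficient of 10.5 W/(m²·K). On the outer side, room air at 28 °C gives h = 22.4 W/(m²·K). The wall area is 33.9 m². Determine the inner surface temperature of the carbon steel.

T ≈ -10.1 °C

Treating each layer as a thermal resistance in series:
R_inner film = 1/(h_i·A) = 1/(10.5×33.9) = 0.002809 K/W
R_carbon steel = L/(kA) = 0.001/(51.4×33.9) = 5.739×10^-7 K/W
R_extruded polystyrene = L/(kA) = 0.025/(0.0286×33.9) = 0.02579 K/W
R_copper = L/(kA) = 0.0034/(386×33.9) = 2.598×10^-7 K/W
R_outer film = 1/(h_o·A) = 1/(22.4×33.9) = 0.001317 K/W
R_total = 0.02991 K/W;  Q = ΔT/R_total = 42/0.02991 = 1404 W
T_interface = T_inner + Q·ΣR(inner→interface) = -14 + 1400×0.002809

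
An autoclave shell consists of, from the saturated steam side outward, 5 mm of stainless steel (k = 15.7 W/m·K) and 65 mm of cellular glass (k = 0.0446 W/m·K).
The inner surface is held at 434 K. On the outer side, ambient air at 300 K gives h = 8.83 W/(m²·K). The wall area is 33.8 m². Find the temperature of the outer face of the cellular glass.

Model the wall as resistances in series:
R_stainless steel = L/(kA) = 0.005/(15.7×33.8) = 9.422×10^-6 K/W
R_cellular glass = L/(kA) = 0.065/(0.0446×33.8) = 0.04312 K/W
R_outer film = 1/(h_o·A) = 1/(8.83×33.8) = 0.003351 K/W
R_total = 0.04648 K/W;  Q = ΔT/R_total = 134/0.04648 = 2883 W
T_interface = T_inner − Q·ΣR(inner→interface) = 434 − 2880×0.04313

T ≈ 310 K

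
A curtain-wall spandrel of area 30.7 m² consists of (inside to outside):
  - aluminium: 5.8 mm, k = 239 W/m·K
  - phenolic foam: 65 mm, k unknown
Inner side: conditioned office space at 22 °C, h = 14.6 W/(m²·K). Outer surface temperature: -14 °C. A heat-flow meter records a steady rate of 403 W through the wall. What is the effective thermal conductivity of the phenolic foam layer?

Treating each layer as a thermal resistance in series:
R_inner film = 1/(h_i·A) = 1/(14.6×30.7) = 0.002231 K/W
R_aluminium = L/(kA) = 0.0058/(239×30.7) = 7.905×10^-7 K/W
Sum of known resistances R_other = 0.002232 K/W
Total R = ΔT/Q = 36/403 = 0.08933 K/W
R_phenolic foam = R_total − R_other = 0.0871 K/W
k = L/(R·A) = 0.065/(0.0871×30.7)

k ≈ 0.0243 W/(m·K)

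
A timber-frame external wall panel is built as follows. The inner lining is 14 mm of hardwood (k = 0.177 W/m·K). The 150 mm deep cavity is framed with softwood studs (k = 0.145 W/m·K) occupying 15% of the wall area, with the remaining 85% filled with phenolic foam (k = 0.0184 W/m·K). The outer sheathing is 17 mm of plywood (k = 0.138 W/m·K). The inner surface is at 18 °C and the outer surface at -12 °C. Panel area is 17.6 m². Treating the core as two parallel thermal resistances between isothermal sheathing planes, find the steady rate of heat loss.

Q ≈ 125 W

Sheathing layers in series; stud and cavity paths in parallel between them.
R_inner = 0.014/(0.177×17.6) = 0.004494 K/W
R_stud  = 0.15/(0.145×0.15×17.6) = 0.3918 K/W
R_cav   = 0.15/(0.0184×0.85×17.6) = 0.5449 K/W
1/R_core = 1/R_stud + 1/R_cav → R_core = 0.2279 K/W
R_outer = 0.017/(0.138×17.6) = 0.006999 K/W
R_total = 0.2394 K/W
Q = ΔT/R_total = 30/0.2394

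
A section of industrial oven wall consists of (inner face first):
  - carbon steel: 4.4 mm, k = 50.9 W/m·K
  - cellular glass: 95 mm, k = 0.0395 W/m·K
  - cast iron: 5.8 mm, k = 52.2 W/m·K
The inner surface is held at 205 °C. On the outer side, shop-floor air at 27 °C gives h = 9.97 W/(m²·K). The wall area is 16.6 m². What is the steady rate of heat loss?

Thermal resistances in series:
R_carbon steel = L/(kA) = 0.0044/(50.9×16.6) = 5.207×10^-6 K/W
R_cellular glass = L/(kA) = 0.095/(0.0395×16.6) = 0.1449 K/W
R_cast iron = L/(kA) = 0.0058/(52.2×16.6) = 6.693×10^-6 K/W
R_outer film = 1/(h_o·A) = 1/(9.97×16.6) = 0.006042 K/W
R_total = 0.1509 K/W
Q = ΔT / R_total = 178 / 0.1509

Q ≈ 1180 W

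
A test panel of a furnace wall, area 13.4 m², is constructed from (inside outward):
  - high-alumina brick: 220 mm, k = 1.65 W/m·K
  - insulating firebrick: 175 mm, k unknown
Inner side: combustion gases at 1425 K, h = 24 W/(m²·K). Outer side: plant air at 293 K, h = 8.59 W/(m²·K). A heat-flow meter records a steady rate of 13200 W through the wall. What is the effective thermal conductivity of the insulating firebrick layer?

Using the resistance-network approach (series):
R_inner film = 1/(h_i·A) = 1/(24×13.4) = 0.003109 K/W
R_high-alumina brick = L/(kA) = 0.22/(1.65×13.4) = 0.00995 K/W
R_outer film = 1/(h_o·A) = 1/(8.59×13.4) = 0.008688 K/W
Sum of known resistances R_other = 0.02175 K/W
Total R = ΔT/Q = 1132/13200 = 0.08576 K/W
R_insulating firebrick = R_total − R_other = 0.06401 K/W
k = L/(R·A) = 0.175/(0.06401×13.4)

k ≈ 0.204 W/(m·K)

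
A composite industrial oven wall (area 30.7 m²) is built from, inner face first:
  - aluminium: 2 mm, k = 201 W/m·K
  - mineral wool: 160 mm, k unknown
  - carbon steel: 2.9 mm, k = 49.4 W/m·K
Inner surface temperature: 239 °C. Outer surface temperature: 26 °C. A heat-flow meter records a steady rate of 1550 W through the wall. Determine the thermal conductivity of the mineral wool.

k ≈ 0.0379 W/(m·K)

Series thermal resistances:
R_aluminium = L/(kA) = 0.002/(201×30.7) = 3.241×10^-7 K/W
R_carbon steel = L/(kA) = 0.0029/(49.4×30.7) = 1.912×10^-6 K/W
Sum of known resistances R_other = 2.236×10^-6 K/W
Total R = ΔT/Q = 213/1550 = 0.1374 K/W
R_mineral wool = R_total − R_other = 0.1374 K/W
k = L/(R·A) = 0.16/(0.1374×30.7)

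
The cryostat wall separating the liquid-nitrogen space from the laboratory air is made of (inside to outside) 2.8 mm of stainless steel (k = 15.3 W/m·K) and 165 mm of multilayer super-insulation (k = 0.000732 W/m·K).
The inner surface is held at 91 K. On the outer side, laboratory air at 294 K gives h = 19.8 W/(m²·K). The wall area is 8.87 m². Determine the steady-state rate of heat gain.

Model the wall as resistances in series:
R_stainless steel = L/(kA) = 0.0028/(15.3×8.87) = 2.063×10^-5 K/W
R_multilayer super-insulation = L/(kA) = 0.165/(0.000732×8.87) = 25.41 K/W
R_outer film = 1/(h_o·A) = 1/(19.8×8.87) = 0.005694 K/W
R_total = 25.42 K/W
Q = ΔT / R_total = 203 / 25.42

Q ≈ 7.99 W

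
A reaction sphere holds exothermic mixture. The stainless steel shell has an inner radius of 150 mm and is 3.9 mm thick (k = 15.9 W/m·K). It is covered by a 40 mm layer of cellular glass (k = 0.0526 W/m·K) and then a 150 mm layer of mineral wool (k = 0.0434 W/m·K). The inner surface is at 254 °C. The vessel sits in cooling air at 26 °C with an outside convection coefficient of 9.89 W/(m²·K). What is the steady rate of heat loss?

For a spherical shell R = (1/r₁ − 1/r₂)/(4πk); film R = 1/(h·4πr²). In series:
R_stainless steel shell = (1/0.15 − 1/0.1539)/(4π×15.9) = 8.455×10^-4 K/W
R_cellular glass = (1/0.1539 − 1/0.1939)/(4π×0.0526) = 2.028 K/W
R_mineral wool = (1/0.1939 − 1/0.3439)/(4π×0.0434) = 4.125 K/W
R_outer film = 1/(h·4πr_o²) = 1/(9.89×4π×0.3439²) = 0.06803 K/W
R_total = 6.221 K/W
Q = ΔT/R_total = 228/6.221

Q ≈ 36.6 W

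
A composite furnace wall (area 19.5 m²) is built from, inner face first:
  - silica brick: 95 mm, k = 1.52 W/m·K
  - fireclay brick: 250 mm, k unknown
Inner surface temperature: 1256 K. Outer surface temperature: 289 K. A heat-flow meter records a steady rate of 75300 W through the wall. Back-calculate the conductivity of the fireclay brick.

Thermal resistances in series:
R_silica brick = L/(kA) = 0.095/(1.52×19.5) = 0.003205 K/W
Sum of known resistances R_other = 0.003205 K/W
Total R = ΔT/Q = 967/75300 = 0.01284 K/W
R_fireclay brick = R_total − R_other = 0.009637 K/W
k = L/(R·A) = 0.25/(0.009637×19.5)

k ≈ 1.33 W/(m·K)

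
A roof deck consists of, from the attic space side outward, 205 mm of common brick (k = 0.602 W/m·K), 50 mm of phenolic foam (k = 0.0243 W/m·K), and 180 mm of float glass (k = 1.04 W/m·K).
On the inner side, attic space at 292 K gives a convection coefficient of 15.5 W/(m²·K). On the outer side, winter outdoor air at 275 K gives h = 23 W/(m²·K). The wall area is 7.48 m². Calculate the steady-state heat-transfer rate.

Q ≈ 47.5 W

Thermal resistances in series:
R_inner film = 1/(h_i·A) = 1/(15.5×7.48) = 0.008625 K/W
R_common brick = L/(kA) = 0.205/(0.602×7.48) = 0.04553 K/W
R_phenolic foam = L/(kA) = 0.05/(0.0243×7.48) = 0.2751 K/W
R_float glass = L/(kA) = 0.18/(1.04×7.48) = 0.02314 K/W
R_outer film = 1/(h_o·A) = 1/(23×7.48) = 0.005813 K/W
R_total = 0.3582 K/W
Q = ΔT / R_total = 17 / 0.3582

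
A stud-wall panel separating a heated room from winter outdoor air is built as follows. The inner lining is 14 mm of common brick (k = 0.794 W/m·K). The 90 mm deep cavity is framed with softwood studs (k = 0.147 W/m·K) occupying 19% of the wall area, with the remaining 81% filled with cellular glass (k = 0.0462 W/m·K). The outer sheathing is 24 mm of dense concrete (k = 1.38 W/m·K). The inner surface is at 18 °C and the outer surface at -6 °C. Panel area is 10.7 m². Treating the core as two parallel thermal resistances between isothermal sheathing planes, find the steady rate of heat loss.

Sheathing layers in series; stud and cavity paths in parallel between them.
R_inner = 0.014/(0.794×10.7) = 0.001648 K/W
R_stud  = 0.09/(0.147×0.19×10.7) = 0.3012 K/W
R_cav   = 0.09/(0.0462×0.81×10.7) = 0.2248 K/W
1/R_core = 1/R_stud + 1/R_cav → R_core = 0.1287 K/W
R_outer = 0.024/(1.38×10.7) = 0.001625 K/W
R_total = 0.132 K/W
Q = ΔT/R_total = 24/0.132

Q ≈ 182 W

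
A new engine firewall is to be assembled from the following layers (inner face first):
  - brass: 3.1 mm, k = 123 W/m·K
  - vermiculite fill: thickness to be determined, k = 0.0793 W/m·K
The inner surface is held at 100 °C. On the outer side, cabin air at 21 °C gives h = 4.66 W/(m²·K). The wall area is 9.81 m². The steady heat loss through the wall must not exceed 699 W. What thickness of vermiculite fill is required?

Model the wall as resistances in series:
R_brass = L/(kA) = 0.0031/(123×9.81) = 2.569×10^-6 K/W
R_outer film = 1/(h_o·A) = 1/(4.66×9.81) = 0.02187 K/W
Sum of the known resistances R_other = 0.02188 K/W
Required total resistance R_tot = ΔT/Q_allow = 79/699 = 0.113 K/W
R_vermiculite fill = R_tot − R_other = 0.09114 K/W
L = R·k·A = 0.09114×0.0793×9.81

L ≈ 70.9 mm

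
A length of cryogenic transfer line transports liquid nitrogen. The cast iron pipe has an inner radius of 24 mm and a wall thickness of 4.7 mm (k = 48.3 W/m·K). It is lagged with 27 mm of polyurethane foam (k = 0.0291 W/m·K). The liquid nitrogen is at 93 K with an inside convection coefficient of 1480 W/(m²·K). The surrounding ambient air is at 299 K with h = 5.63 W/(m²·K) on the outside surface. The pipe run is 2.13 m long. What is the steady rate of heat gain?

For a radial system each layer contributes R = ln(r_out/r_in)/(2πkL); films add R = 1/(hA).
R_inner film = 1/(h_i·2πr₁L) = 1/(1480×2π×0.024×2.13) = 0.002104 K/W
R_cast iron pipe wall = ln(28.7/24)/(2π×48.3×2.13) = 2.767×10^-4 K/W
R_polyurethane foam = ln(55.7/28.7)/(2π×0.0291×2.13) = 1.703 K/W
R_outer film = 1/(h_o·2πr_oL) = 1/(5.63×2π×0.0557×2.13) = 0.2383 K/W
R_total = 1.943 K/W
Q = ΔT/R_total = 206/1.943

Q ≈ 106 W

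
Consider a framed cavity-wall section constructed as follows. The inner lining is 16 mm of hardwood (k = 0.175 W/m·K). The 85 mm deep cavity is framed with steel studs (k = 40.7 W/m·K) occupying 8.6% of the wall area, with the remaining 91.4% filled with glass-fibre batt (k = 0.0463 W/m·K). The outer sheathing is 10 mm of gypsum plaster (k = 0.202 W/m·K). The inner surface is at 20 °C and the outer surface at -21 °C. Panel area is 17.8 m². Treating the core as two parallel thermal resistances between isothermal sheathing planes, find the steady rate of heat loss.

Q ≈ 4420 W

Sheathing layers in series; stud and cavity paths in parallel between them.
R_inner = 0.016/(0.175×17.8) = 0.005136 K/W
R_stud  = 0.085/(40.7×0.086×17.8) = 0.001364 K/W
R_cav   = 0.085/(0.0463×0.914×17.8) = 0.1128 K/W
1/R_core = 1/R_stud + 1/R_cav → R_core = 0.001348 K/W
R_outer = 0.01/(0.202×17.8) = 0.002781 K/W
R_total = 0.009266 K/W
Q = ΔT/R_total = 41/0.009266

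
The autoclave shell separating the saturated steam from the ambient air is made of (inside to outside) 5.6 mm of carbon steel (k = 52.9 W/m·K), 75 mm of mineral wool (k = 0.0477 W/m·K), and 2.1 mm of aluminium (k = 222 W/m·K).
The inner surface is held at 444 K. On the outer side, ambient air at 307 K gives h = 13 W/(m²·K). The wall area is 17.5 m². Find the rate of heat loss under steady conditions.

Series thermal resistances:
R_carbon steel = L/(kA) = 0.0056/(52.9×17.5) = 6.049×10^-6 K/W
R_mineral wool = L/(kA) = 0.075/(0.0477×17.5) = 0.08985 K/W
R_aluminium = L/(kA) = 0.0021/(222×17.5) = 5.405×10^-7 K/W
R_outer film = 1/(h_o·A) = 1/(13×17.5) = 0.004396 K/W
R_total = 0.09425 K/W
Q = ΔT / R_total = 137 / 0.09425

Q ≈ 1450 W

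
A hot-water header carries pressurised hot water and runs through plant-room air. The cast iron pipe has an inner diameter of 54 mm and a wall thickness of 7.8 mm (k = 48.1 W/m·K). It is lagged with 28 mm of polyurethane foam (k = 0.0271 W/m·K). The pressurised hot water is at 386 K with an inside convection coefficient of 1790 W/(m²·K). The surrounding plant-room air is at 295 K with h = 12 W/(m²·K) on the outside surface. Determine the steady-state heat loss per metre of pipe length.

q′ ≈ 24.7 W/m

For a radial system each layer contributes R = ln(r_out/r_in)/(2πkL); films add R = 1/(hA).
R_inner film = 1/(h_i·2πr₁L) = 1/(1790×2π×0.027×1) = 0.003293 K/W
R_cast iron pipe wall = ln(34.8/27)/(2π×48.1×1) = 8.397×10^-4 K/W
R_polyurethane foam = ln(62.8/34.8)/(2π×0.0271×1) = 3.467 K/W
R_outer film = 1/(h_o·2πr_oL) = 1/(12×2π×0.0628×1) = 0.2112 K/W
R_total = 3.682 K/W
Q = ΔT/R_total = 91/3.682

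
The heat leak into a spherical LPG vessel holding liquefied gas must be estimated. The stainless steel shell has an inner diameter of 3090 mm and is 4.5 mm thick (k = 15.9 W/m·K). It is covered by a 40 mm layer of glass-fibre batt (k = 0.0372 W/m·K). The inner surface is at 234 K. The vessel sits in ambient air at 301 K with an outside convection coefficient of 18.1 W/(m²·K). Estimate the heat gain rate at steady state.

Q ≈ 1840 W

Radial (spherical) resistances in series:
R_stainless steel shell = (1/1.545 − 1/1.5495)/(4π×15.9) = 9.408×10^-6 K/W
R_glass-fibre batt = (1/1.5495 − 1/1.5895)/(4π×0.0372) = 0.03474 K/W
R_outer film = 1/(h·4πr_o²) = 1/(18.1×4π×1.5895²) = 0.00174 K/W
R_total = 0.03649 K/W
Q = ΔT/R_total = 67/0.03649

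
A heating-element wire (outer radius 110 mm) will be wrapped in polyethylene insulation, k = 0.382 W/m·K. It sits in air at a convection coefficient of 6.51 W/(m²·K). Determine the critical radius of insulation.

r_cr ≈ 58.7 mm

For a cylinder r_cr = k/h = 0.382/6.51
r_cr = 58.7 mm; since the bare radius (110 mm) is above r_cr, any added insulation will reduce heat loss.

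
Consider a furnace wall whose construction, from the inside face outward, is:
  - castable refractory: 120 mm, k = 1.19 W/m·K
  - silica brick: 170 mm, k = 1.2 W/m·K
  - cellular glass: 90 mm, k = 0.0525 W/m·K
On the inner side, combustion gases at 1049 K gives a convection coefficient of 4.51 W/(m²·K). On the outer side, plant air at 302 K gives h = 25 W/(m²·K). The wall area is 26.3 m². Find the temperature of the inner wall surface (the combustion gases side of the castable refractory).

Using the resistance-network approach (series):
R_inner film = 1/(h_i·A) = 1/(4.51×26.3) = 0.008431 K/W
R_castable refractory = L/(kA) = 0.12/(1.19×26.3) = 0.003834 K/W
R_silica brick = L/(kA) = 0.17/(1.2×26.3) = 0.005387 K/W
R_cellular glass = L/(kA) = 0.09/(0.0525×26.3) = 0.06518 K/W
R_outer film = 1/(h_o·A) = 1/(25×26.3) = 0.001521 K/W
R_total = 0.08435 K/W;  Q = ΔT/R_total = 747/0.08435 = 8855 W
T_interface = T_inner − Q·ΣR(inner→interface) = 1049 − 8860×0.008431

T ≈ 974 K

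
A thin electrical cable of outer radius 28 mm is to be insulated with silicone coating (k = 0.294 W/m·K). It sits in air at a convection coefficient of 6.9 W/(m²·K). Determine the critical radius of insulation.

For a cylinder r_cr = k/h = 0.294/6.9
r_cr = 42.6 mm; since the bare radius (28 mm) is below r_cr, adding a thin layer of insulation will *increase* heat loss.

r_cr ≈ 42.6 mm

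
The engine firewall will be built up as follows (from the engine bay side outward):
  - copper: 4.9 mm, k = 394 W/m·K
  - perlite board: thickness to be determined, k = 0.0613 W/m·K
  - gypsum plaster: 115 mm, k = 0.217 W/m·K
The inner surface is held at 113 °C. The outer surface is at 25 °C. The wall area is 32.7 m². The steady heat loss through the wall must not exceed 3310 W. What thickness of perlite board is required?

Thermal resistances in series:
R_copper = L/(kA) = 0.0049/(394×32.7) = 3.803×10^-7 K/W
R_gypsum plaster = L/(kA) = 0.115/(0.217×32.7) = 0.01621 K/W
Sum of the known resistances R_other = 0.01621 K/W
Required total resistance R_tot = ΔT/Q_allow = 88/3310 = 0.02659 K/W
R_perlite board = R_tot − R_other = 0.01038 K/W
L = R·k·A = 0.01038×0.0613×32.7

L ≈ 20.8 mm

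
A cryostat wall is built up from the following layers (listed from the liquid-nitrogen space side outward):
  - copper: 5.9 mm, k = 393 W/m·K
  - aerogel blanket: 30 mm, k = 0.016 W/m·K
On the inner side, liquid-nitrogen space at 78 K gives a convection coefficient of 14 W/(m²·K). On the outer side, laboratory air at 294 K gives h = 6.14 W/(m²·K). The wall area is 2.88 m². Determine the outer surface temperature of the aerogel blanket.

Treating each layer as a thermal resistance in series:
R_inner film = 1/(h_i·A) = 1/(14×2.88) = 0.0248 K/W
R_copper = L/(kA) = 0.0059/(393×2.88) = 5.213×10^-6 K/W
R_aerogel blanket = L/(kA) = 0.03/(0.016×2.88) = 0.651 K/W
R_outer film = 1/(h_o·A) = 1/(6.14×2.88) = 0.05655 K/W
R_total = 0.7324 K/W;  Q = ΔT/R_total = 216/0.7324 = 294.9 W
T_interface = T_inner + Q·ΣR(inner→interface) = 78 + 295×0.6758

T ≈ 277 K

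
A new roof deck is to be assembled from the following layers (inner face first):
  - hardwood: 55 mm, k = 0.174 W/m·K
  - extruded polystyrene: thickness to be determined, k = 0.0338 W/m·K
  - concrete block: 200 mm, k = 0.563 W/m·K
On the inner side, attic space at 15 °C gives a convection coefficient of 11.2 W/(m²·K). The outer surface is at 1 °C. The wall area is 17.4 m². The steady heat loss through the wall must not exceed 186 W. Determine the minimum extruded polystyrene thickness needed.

Thermal resistances in series:
R_inner film = 1/(h_i·A) = 1/(11.2×17.4) = 0.005131 K/W
R_hardwood = L/(kA) = 0.055/(0.174×17.4) = 0.01817 K/W
R_concrete block = L/(kA) = 0.2/(0.563×17.4) = 0.02042 K/W
Sum of the known resistances R_other = 0.04371 K/W
Required total resistance R_tot = ΔT/Q_allow = 14/186 = 0.07527 K/W
R_extruded polystyrene = R_tot − R_other = 0.03156 K/W
L = R·k·A = 0.03156×0.0338×17.4

L ≈ 18.6 mm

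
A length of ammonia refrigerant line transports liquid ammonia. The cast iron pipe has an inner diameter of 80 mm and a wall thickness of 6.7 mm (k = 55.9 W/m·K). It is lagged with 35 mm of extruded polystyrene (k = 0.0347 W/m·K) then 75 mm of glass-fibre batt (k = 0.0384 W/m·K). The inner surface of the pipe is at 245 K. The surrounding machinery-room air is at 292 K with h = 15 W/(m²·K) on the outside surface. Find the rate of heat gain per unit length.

Treating each annulus and film as a series resistance:
R_cast iron pipe wall = ln(46.7/40)/(2π×55.9×1) = 4.409×10^-4 K/W
R_extruded polystyrene = ln(81.7/46.7)/(2π×0.0347×1) = 2.565 K/W
R_glass-fibre batt = ln(156.7/81.7)/(2π×0.0384×1) = 2.699 K/W
R_outer film = 1/(h_o·2πr_oL) = 1/(15×2π×0.1567×1) = 0.06771 K/W
R_total = 5.333 K/W
Q = ΔT/R_total = 47/5.333

q′ ≈ 8.81 W/m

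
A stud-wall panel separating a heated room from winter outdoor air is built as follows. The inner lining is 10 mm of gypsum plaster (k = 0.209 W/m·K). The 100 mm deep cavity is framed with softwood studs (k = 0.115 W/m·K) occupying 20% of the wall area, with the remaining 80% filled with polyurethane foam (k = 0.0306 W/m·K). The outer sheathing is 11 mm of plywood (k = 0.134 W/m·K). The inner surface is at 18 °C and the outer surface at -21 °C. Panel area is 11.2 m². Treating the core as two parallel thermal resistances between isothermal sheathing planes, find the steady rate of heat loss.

Q ≈ 195 W

Sheathing layers in series; stud and cavity paths in parallel between them.
R_inner = 0.01/(0.209×11.2) = 0.004272 K/W
R_stud  = 0.1/(0.115×0.2×11.2) = 0.3882 K/W
R_cav   = 0.1/(0.0306×0.8×11.2) = 0.3647 K/W
1/R_core = 1/R_stud + 1/R_cav → R_core = 0.188 K/W
R_outer = 0.011/(0.134×11.2) = 0.007329 K/W
R_total = 0.1997 K/W
Q = ΔT/R_total = 39/0.1997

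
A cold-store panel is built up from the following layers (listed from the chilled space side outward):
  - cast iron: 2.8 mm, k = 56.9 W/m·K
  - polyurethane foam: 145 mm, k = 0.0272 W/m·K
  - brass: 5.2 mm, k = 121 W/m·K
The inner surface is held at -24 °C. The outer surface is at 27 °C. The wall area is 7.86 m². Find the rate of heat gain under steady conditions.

Q ≈ 75.2 W

Using the resistance-network approach (series):
R_cast iron = L/(kA) = 0.0028/(56.9×7.86) = 6.261×10^-6 K/W
R_polyurethane foam = L/(kA) = 0.145/(0.0272×7.86) = 0.6782 K/W
R_brass = L/(kA) = 0.0052/(121×7.86) = 5.468×10^-6 K/W
R_total = 0.6782 K/W
Q = ΔT / R_total = 51 / 0.6782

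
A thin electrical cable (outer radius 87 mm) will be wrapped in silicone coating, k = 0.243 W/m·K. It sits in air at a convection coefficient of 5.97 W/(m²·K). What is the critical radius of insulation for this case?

For a cylinder r_cr = k/h = 0.243/5.97
r_cr = 40.7 mm; since the bare radius (87 mm) is above r_cr, any added insulation will reduce heat loss.

r_cr ≈ 40.7 mm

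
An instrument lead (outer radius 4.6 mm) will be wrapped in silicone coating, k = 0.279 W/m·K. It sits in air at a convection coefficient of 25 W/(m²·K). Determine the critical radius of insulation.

r_cr ≈ 11.2 mm

For a cylinder r_cr = k/h = 0.279/25
r_cr = 11.2 mm; since the bare radius (4.6 mm) is below r_cr, adding a thin layer of insulation will *increase* heat loss.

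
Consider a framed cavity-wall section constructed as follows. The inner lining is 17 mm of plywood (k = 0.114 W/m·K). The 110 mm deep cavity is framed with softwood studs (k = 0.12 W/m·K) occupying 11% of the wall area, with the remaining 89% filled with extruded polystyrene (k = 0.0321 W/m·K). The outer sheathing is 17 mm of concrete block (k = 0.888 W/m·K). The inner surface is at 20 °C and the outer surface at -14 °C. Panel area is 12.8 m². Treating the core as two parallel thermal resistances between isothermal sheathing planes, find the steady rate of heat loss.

Q ≈ 155 W

Sheathing layers in series; stud and cavity paths in parallel between them.
R_inner = 0.017/(0.114×12.8) = 0.01165 K/W
R_stud  = 0.11/(0.12×0.11×12.8) = 0.651 K/W
R_cav   = 0.11/(0.0321×0.89×12.8) = 0.3008 K/W
1/R_core = 1/R_stud + 1/R_cav → R_core = 0.2057 K/W
R_outer = 0.017/(0.888×12.8) = 0.001496 K/W
R_total = 0.2189 K/W
Q = ΔT/R_total = 34/0.2189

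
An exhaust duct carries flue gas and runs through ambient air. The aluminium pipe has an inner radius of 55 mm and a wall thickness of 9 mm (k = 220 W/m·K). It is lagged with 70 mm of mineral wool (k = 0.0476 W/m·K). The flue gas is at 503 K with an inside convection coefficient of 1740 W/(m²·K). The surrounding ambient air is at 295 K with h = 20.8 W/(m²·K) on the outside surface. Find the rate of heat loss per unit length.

q′ ≈ 82.2 W/m

Cylindrical conduction, so R = ln(r₂/r₁)/(2πkL) per layer, in series:
R_inner film = 1/(h_i·2πr₁L) = 1/(1740×2π×0.055×1) = 0.001663 K/W
R_aluminium pipe wall = ln(64/55)/(2π×220×1) = 1.096×10^-4 K/W
R_mineral wool = ln(134/64)/(2π×0.0476×1) = 2.471 K/W
R_outer film = 1/(h_o·2πr_oL) = 1/(20.8×2π×0.134×1) = 0.0571 K/W
R_total = 2.53 K/W
Q = ΔT/R_total = 208/2.53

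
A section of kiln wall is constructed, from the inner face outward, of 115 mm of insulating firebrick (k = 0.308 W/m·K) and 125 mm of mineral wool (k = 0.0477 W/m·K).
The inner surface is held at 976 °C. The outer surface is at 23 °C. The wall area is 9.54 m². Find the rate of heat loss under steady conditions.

Q ≈ 3040 W

Using the resistance-network approach (series):
R_insulating firebrick = L/(kA) = 0.115/(0.308×9.54) = 0.03914 K/W
R_mineral wool = L/(kA) = 0.125/(0.0477×9.54) = 0.2747 K/W
R_total = 0.3138 K/W
Q = ΔT / R_total = 953 / 0.3138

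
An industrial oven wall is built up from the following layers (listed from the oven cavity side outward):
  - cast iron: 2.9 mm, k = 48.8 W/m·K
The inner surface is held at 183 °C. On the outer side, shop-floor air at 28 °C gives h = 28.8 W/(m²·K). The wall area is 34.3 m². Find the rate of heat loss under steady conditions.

Using the resistance-network approach (series):
R_cast iron = L/(kA) = 0.0029/(48.8×34.3) = 1.733×10^-6 K/W
R_outer film = 1/(h_o·A) = 1/(28.8×34.3) = 0.001012 K/W
R_total = 0.001014 K/W
Q = ΔT / R_total = 155 / 0.001014

Q ≈ 153000 W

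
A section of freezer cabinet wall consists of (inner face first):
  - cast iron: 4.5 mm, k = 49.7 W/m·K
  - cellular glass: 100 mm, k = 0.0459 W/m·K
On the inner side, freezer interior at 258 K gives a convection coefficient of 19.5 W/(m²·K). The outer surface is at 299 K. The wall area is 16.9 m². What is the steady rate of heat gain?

Q ≈ 311 W

Treating each layer as a thermal resistance in series:
R_inner film = 1/(h_i·A) = 1/(19.5×16.9) = 0.003034 K/W
R_cast iron = L/(kA) = 0.0045/(49.7×16.9) = 5.358×10^-6 K/W
R_cellular glass = L/(kA) = 0.1/(0.0459×16.9) = 0.1289 K/W
R_total = 0.132 K/W
Q = ΔT / R_total = 41 / 0.132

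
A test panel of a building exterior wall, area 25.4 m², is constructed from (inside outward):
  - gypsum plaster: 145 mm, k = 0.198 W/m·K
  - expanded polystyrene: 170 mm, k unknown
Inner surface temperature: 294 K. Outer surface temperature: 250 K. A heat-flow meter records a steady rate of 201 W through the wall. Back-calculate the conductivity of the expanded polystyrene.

Model the wall as resistances in series:
R_gypsum plaster = L/(kA) = 0.145/(0.198×25.4) = 0.02883 K/W
Sum of known resistances R_other = 0.02883 K/W
Total R = ΔT/Q = 44/201 = 0.2189 K/W
R_expanded polystyrene = R_total − R_other = 0.1901 K/W
k = L/(R·A) = 0.17/(0.1901×25.4)

k ≈ 0.0352 W/(m·K)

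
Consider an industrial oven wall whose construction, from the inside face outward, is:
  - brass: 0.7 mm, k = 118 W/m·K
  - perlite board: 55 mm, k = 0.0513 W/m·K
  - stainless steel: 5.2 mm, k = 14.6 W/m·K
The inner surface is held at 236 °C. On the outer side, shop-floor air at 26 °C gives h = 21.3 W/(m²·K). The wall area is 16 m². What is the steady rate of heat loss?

Q ≈ 3000 W

Series thermal resistances:
R_brass = L/(kA) = 0.0007/(118×16) = 3.708×10^-7 K/W
R_perlite board = L/(kA) = 0.055/(0.0513×16) = 0.06701 K/W
R_stainless steel = L/(kA) = 0.0052/(14.6×16) = 2.226×10^-5 K/W
R_outer film = 1/(h_o·A) = 1/(21.3×16) = 0.002934 K/W
R_total = 0.06996 K/W
Q = ΔT / R_total = 210 / 0.06996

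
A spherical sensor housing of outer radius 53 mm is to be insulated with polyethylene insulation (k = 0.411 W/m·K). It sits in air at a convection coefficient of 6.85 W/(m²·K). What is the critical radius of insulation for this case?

r_cr ≈ 120 mm

For a sphere r_cr = 2k/h = 2×0.411/6.85
r_cr = 120 mm; since the bare radius (53 mm) is below r_cr, adding a thin layer of insulation will *increase* heat loss.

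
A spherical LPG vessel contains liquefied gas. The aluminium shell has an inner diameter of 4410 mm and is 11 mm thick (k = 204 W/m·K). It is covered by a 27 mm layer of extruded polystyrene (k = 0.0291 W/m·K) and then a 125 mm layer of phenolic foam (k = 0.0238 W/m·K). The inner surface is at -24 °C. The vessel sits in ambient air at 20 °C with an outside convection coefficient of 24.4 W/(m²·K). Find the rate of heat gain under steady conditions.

Q ≈ 467 W

For a spherical shell R = (1/r₁ − 1/r₂)/(4πk); film R = 1/(h·4πr²). In series:
R_aluminium shell = (1/2.205 − 1/2.216)/(4π×204) = 8.782×10^-7 K/W
R_extruded polystyrene = (1/2.216 − 1/2.243)/(4π×0.0291) = 0.01485 K/W
R_phenolic foam = (1/2.243 − 1/2.368)/(4π×0.0238) = 0.07869 K/W
R_outer film = 1/(h·4πr_o²) = 1/(24.4×4π×2.368²) = 5.816×10^-4 K/W
R_total = 0.09413 K/W
Q = ΔT/R_total = 44/0.09413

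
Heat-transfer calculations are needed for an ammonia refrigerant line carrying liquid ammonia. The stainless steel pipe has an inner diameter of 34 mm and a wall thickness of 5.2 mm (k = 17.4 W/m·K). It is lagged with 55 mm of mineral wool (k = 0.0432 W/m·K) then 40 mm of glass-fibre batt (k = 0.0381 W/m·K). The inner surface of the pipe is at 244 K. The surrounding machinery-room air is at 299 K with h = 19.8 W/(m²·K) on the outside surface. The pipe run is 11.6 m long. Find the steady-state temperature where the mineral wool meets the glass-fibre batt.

For a radial system each layer contributes R = ln(r_out/r_in)/(2πkL); films add R = 1/(hA).
R_stainless steel pipe wall = ln(22.2/17)/(2π×17.4×11.6) = 2.104×10^-4 K/W
R_mineral wool = ln(77.2/22.2)/(2π×0.0432×11.6) = 0.3958 K/W
R_glass-fibre batt = ln(117.2/77.2)/(2π×0.0381×11.6) = 0.1503 K/W
R_outer film = 1/(h_o·2πr_oL) = 1/(19.8×2π×0.1172×11.6) = 0.005912 K/W
R_total = 0.5523 K/W
Q = ΔT/R_total = 55/0.5523
Q = 99.6 W
T_interface = T_inner + Q·ΣR(inner→interface) = 244 + 99.6×0.396

T ≈ 283 K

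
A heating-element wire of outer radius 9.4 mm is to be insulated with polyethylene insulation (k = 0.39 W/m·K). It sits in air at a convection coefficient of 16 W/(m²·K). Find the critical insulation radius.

For a cylinder r_cr = k/h = 0.39/16
r_cr = 24.4 mm; since the bare radius (9.4 mm) is below r_cr, adding a thin layer of insulation will *increase* heat loss.

r_cr ≈ 24.4 mm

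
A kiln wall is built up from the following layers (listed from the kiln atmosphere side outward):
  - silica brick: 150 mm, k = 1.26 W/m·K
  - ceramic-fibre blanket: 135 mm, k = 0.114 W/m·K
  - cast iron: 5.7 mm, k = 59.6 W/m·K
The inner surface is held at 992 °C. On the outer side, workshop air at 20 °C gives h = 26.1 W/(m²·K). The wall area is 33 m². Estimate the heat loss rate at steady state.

Q ≈ 23900 W

Series thermal resistances:
R_silica brick = L/(kA) = 0.15/(1.26×33) = 0.003608 K/W
R_ceramic-fibre blanket = L/(kA) = 0.135/(0.114×33) = 0.03589 K/W
R_cast iron = L/(kA) = 0.0057/(59.6×33) = 2.898×10^-6 K/W
R_outer film = 1/(h_o·A) = 1/(26.1×33) = 0.001161 K/W
R_total = 0.04066 K/W
Q = ΔT / R_total = 972 / 0.04066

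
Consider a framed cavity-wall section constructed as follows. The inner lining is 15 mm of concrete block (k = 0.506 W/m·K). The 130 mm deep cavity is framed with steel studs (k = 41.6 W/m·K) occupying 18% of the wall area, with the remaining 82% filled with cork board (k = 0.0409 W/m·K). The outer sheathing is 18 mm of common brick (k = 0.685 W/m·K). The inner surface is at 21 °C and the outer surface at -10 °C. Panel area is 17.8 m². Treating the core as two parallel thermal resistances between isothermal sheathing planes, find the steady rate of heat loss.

Sheathing layers in series; stud and cavity paths in parallel between them.
R_inner = 0.015/(0.506×17.8) = 0.001665 K/W
R_stud  = 0.13/(41.6×0.18×17.8) = 9.753×10^-4 K/W
R_cav   = 0.13/(0.0409×0.82×17.8) = 0.2178 K/W
1/R_core = 1/R_stud + 1/R_cav → R_core = 9.71×10^-4 K/W
R_outer = 0.018/(0.685×17.8) = 0.001476 K/W
R_total = 0.004113 K/W
Q = ΔT/R_total = 31/0.004113

Q ≈ 7540 W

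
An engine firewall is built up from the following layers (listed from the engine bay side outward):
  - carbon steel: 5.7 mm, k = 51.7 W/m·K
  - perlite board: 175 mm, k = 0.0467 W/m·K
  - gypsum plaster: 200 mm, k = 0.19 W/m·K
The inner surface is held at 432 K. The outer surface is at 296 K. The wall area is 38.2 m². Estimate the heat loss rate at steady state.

Series thermal resistances:
R_carbon steel = L/(kA) = 0.0057/(51.7×38.2) = 2.886×10^-6 K/W
R_perlite board = L/(kA) = 0.175/(0.0467×38.2) = 0.0981 K/W
R_gypsum plaster = L/(kA) = 0.2/(0.19×38.2) = 0.02756 K/W
R_total = 0.1257 K/W
Q = ΔT / R_total = 136 / 0.1257

Q ≈ 1080 W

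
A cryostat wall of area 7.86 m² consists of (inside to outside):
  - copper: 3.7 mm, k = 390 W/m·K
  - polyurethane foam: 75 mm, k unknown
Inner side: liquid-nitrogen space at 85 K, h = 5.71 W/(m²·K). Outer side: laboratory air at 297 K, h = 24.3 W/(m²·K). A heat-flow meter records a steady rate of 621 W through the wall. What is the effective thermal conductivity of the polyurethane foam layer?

Model the wall as resistances in series:
R_inner film = 1/(h_i·A) = 1/(5.71×7.86) = 0.02228 K/W
R_copper = L/(kA) = 0.0037/(390×7.86) = 1.207×10^-6 K/W
R_outer film = 1/(h_o·A) = 1/(24.3×7.86) = 0.005236 K/W
Sum of known resistances R_other = 0.02752 K/W
Total R = ΔT/Q = 212/621 = 0.3414 K/W
R_polyurethane foam = R_total − R_other = 0.3139 K/W
k = L/(R·A) = 0.075/(0.3139×7.86)

k ≈ 0.0304 W/(m·K)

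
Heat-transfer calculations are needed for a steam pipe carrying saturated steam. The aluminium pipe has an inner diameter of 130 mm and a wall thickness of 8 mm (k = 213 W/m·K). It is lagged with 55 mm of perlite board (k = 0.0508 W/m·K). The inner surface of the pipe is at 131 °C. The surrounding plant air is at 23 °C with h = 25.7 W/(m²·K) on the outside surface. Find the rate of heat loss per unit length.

q′ ≈ 59.7 W/m

Per-layer cylindrical resistances, series-summed:
R_aluminium pipe wall = ln(73/65)/(2π×213×1) = 8.673×10^-5 K/W
R_perlite board = ln(128/73)/(2π×0.0508×1) = 1.759 K/W
R_outer film = 1/(h_o·2πr_oL) = 1/(25.7×2π×0.128×1) = 0.04838 K/W
R_total = 1.808 K/W
Q = ΔT/R_total = 108/1.808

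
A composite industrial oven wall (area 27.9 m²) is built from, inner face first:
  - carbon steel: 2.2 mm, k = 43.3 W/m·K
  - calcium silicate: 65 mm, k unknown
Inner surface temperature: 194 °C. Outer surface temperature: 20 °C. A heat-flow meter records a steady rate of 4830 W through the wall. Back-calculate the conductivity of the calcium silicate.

k ≈ 0.0647 W/(m·K)

Thermal resistances in series:
R_carbon steel = L/(kA) = 0.0022/(43.3×27.9) = 1.821×10^-6 K/W
Sum of known resistances R_other = 1.821×10^-6 K/W
Total R = ΔT/Q = 174/4830 = 0.03602 K/W
R_calcium silicate = R_total − R_other = 0.03602 K/W
k = L/(R·A) = 0.065/(0.03602×27.9)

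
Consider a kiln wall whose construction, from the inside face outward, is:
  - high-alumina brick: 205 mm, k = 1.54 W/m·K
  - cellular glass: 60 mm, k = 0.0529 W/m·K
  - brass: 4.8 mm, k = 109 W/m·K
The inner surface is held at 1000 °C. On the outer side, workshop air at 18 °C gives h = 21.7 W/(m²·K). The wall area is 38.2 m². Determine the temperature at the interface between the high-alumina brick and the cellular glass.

T ≈ 900 °C

Treating each layer as a thermal resistance in series:
R_high-alumina brick = L/(kA) = 0.205/(1.54×38.2) = 0.003485 K/W
R_cellular glass = L/(kA) = 0.06/(0.0529×38.2) = 0.02969 K/W
R_brass = L/(kA) = 0.0048/(109×38.2) = 1.153×10^-6 K/W
R_outer film = 1/(h_o·A) = 1/(21.7×38.2) = 0.001206 K/W
R_total = 0.03438 K/W;  Q = ΔT/R_total = 982/0.03438 = 28560 W
T_interface = T_inner − Q·ΣR(inner→interface) = 1000 − 28600×0.003485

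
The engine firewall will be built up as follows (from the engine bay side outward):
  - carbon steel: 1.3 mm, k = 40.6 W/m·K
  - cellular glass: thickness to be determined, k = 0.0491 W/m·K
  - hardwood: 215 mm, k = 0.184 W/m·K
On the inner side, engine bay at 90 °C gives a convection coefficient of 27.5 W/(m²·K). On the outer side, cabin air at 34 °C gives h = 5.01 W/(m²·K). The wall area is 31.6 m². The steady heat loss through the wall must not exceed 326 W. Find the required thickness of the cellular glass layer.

Model the wall as resistances in series:
R_inner film = 1/(h_i·A) = 1/(27.5×31.6) = 0.001151 K/W
R_carbon steel = L/(kA) = 0.0013/(40.6×31.6) = 1.013×10^-6 K/W
R_hardwood = L/(kA) = 0.215/(0.184×31.6) = 0.03698 K/W
R_outer film = 1/(h_o·A) = 1/(5.01×31.6) = 0.006316 K/W
Sum of the known resistances R_other = 0.04445 K/W
Required total resistance R_tot = ΔT/Q_allow = 56/326 = 0.1718 K/W
R_cellular glass = R_tot − R_other = 0.1273 K/W
L = R·k·A = 0.1273×0.0491×31.6

L ≈ 198 mm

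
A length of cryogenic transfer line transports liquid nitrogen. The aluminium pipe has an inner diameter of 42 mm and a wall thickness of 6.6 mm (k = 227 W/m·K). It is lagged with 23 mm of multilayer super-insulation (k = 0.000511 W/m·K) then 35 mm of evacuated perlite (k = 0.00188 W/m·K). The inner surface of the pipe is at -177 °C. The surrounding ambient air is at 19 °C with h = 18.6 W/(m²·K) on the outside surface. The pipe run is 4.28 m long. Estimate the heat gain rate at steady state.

Q ≈ 3.59 W

Treating each annulus and film as a series resistance:
R_aluminium pipe wall = ln(27.6/21)/(2π×227×4.28) = 4.477×10^-5 K/W
R_multilayer super-insulation = ln(50.6/27.6)/(2π×0.000511×4.28) = 44.11 K/W
R_evacuated perlite = ln(85.6/50.6)/(2π×0.00188×4.28) = 10.4 K/W
R_outer film = 1/(h_o·2πr_oL) = 1/(18.6×2π×0.0856×4.28) = 0.02336 K/W
R_total = 54.53 K/W
Q = ΔT/R_total = 196/54.53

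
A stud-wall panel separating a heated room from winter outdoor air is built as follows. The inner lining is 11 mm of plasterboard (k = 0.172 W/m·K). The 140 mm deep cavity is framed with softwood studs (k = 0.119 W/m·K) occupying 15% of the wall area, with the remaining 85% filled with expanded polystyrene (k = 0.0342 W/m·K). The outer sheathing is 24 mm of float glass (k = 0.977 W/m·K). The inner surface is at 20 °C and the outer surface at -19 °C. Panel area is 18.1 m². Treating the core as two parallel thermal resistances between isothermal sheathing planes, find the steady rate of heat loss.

Q ≈ 230 W

Sheathing layers in series; stud and cavity paths in parallel between them.
R_inner = 0.011/(0.172×18.1) = 0.003533 K/W
R_stud  = 0.14/(0.119×0.15×18.1) = 0.4333 K/W
R_cav   = 0.14/(0.0342×0.85×18.1) = 0.2661 K/W
1/R_core = 1/R_stud + 1/R_cav → R_core = 0.1649 K/W
R_outer = 0.024/(0.977×18.1) = 0.001357 K/W
R_total = 0.1697 K/W
Q = ΔT/R_total = 39/0.1697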